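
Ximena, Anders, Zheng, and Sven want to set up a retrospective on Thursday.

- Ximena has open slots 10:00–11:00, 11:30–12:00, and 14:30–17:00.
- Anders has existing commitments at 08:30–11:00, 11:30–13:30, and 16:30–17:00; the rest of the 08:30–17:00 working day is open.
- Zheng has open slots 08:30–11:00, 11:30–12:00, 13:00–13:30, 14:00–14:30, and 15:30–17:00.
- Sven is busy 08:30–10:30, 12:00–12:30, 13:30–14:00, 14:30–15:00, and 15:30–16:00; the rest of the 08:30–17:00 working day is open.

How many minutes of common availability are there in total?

30 minutes

Anders free within 08:30–17:00: 11:00–11:30, 13:30–16:30.
Sven free within 08:30–17:00: 10:30–12:00, 12:30–13:30, 14:00–14:30, 15:00–15:30, 16:00–17:00.
Ximena ∩ Anders: 14:30–16:30.
Ximena ∩ Anders ∩ Zheng: 15:30–16:30.
Ximena ∩ Anders ∩ Zheng ∩ Sven: 16:00–16:30.
Total common minutes: 30.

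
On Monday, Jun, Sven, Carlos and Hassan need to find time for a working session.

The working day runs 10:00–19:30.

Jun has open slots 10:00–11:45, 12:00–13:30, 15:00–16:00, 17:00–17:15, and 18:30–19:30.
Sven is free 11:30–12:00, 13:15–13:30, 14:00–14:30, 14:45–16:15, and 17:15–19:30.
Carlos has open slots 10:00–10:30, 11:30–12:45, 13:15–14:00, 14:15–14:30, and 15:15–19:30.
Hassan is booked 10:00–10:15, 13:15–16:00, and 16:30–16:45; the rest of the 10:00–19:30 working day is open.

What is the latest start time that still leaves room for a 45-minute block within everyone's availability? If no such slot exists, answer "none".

Hassan free within 10:00–19:30: 10:15–13:15, 16:00–16:30, 16:45–19:30.
Jun ∩ Sven: 11:30–11:45, 13:15–13:30, 15:00–16:00, 18:30–19:30.
Jun ∩ Sven ∩ Carlos: 11:30–11:45, 13:15–13:30, 15:15–16:00, 18:30–19:30.
Jun ∩ Sven ∩ Carlos ∩ Hassan: 11:30–11:45, 18:30–19:30.
Windows ≥ 45 min: 18:30–19:30.
Latest start in the last window 18:30–19:30 is 19:30 − 45 min = 18:45.

18:45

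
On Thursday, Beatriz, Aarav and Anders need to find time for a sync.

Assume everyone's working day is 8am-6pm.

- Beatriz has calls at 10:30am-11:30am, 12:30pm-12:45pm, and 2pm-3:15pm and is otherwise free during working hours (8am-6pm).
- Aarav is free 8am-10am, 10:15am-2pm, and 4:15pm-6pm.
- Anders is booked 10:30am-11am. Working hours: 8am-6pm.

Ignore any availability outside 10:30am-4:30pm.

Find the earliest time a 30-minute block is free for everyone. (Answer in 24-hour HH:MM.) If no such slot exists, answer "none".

11:30

Beatriz free within 08:00–18:00: 08:00–10:30, 11:30–12:30, 12:45–14:00, 15:15–18:00.
Anders free within 08:00–18:00: 08:00–10:30, 11:00–18:00.
Beatriz ∩ Aarav: 08:00–10:00, 10:15–10:30, 11:30–12:30, 12:45–14:00, 16:15–18:00.
Beatriz ∩ Aarav ∩ Anders: 08:00–10:00, 10:15–10:30, 11:30–12:30, 12:45–14:00, 16:15–18:00.
Restricted to 10:30–16:30: 11:30–12:30, 12:45–14:00, 16:15–16:30.
Windows ≥ 30 min: 11:30–12:30, 12:45–14:00.
Earliest such window starts at 11:30.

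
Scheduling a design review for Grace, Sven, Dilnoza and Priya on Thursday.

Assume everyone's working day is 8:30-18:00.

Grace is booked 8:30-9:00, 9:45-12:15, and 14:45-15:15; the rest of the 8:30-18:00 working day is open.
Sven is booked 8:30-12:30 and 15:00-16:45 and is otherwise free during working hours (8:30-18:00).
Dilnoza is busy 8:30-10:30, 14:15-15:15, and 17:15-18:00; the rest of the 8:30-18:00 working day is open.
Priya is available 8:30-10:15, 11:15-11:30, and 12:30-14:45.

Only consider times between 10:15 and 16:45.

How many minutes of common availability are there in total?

Grace free within 08:30–18:00: 09:00–09:45, 12:15–14:45, 15:15–18:00.
Sven free within 08:30–18:00: 12:30–15:00, 16:45–18:00.
Dilnoza free within 08:30–18:00: 10:30–14:15, 15:15–17:15.
Grace ∩ Sven: 12:30–14:45, 16:45–18:00.
Grace ∩ Sven ∩ Dilnoza: 12:30–14:15, 16:45–17:15.
Grace ∩ Sven ∩ Dilnoza ∩ Priya: 12:30–14:15.
Restricted to 10:15–16:45: 12:30–14:15.
Total common minutes: 105.

105 minutes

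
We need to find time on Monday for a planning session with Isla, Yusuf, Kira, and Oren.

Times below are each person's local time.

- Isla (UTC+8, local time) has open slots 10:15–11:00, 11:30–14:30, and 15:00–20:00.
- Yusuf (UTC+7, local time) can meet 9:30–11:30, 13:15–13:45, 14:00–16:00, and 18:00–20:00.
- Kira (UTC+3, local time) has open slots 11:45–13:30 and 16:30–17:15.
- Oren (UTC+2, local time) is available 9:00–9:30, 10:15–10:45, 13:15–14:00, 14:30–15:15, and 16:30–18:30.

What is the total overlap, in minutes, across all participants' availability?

Isla → UTC: 02:15–03:00, 03:30–06:30, 07:00–12:00.
Yusuf → UTC: 02:30–04:30, 06:15–06:45, 07:00–09:00, 11:00–13:00.
Kira → UTC: 08:45–10:30, 13:30–14:15.
Oren → UTC: 07:00–07:30, 08:15–08:45, 11:15–12:00, 12:30–13:15, 14:30–16:30.
Isla ∩ Yusuf: 02:30–03:00, 03:30–04:30, 06:15–06:30, 07:00–09:00, 11:00–12:00.
Isla ∩ Yusuf ∩ Kira: 08:45–09:00.
Isla ∩ Yusuf ∩ Kira ∩ Oren: (none).
Total common minutes: 0.

0 minutes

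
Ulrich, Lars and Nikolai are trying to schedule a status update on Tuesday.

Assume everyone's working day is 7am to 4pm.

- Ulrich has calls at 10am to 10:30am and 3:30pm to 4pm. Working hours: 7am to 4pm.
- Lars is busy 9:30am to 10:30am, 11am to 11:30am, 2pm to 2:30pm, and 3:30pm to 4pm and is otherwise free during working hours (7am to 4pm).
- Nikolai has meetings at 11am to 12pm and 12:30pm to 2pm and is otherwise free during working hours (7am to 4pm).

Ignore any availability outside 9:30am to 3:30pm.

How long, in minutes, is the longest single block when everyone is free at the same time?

Ulrich free within 07:00–16:00: 07:00–10:00, 10:30–15:30.
Lars free within 07:00–16:00: 07:00–09:30, 10:30–11:00, 11:30–14:00, 14:30–15:30.
Nikolai free within 07:00–16:00: 07:00–11:00, 12:00–12:30, 14:00–16:00.
Ulrich ∩ Lars: 07:00–09:30, 10:30–11:00, 11:30–14:00, 14:30–15:30.
Ulrich ∩ Lars ∩ Nikolai: 07:00–09:30, 10:30–11:00, 12:00–12:30, 14:30–15:30.
Restricted to 09:30–15:30: 10:30–11:00, 12:00–12:30, 14:30–15:30.
Common window lengths: 30, 30, 60 min; longest is 60.

60 minutes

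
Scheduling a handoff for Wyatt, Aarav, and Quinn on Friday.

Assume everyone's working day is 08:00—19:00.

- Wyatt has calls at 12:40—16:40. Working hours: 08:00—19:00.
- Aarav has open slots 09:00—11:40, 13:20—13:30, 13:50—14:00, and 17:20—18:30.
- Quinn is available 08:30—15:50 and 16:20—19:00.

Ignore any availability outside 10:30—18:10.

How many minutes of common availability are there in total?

Wyatt free within 08:00–19:00: 08:00–12:40, 16:40–19:00.
Wyatt ∩ Aarav: 09:00–11:40, 17:20–18:30.
Wyatt ∩ Aarav ∩ Quinn: 09:00–11:40, 17:20–18:30.
Restricted to 10:30–18:10: 10:30–11:40, 17:20–18:10.
Total common minutes: 70 + 50 = 120.

120 minutes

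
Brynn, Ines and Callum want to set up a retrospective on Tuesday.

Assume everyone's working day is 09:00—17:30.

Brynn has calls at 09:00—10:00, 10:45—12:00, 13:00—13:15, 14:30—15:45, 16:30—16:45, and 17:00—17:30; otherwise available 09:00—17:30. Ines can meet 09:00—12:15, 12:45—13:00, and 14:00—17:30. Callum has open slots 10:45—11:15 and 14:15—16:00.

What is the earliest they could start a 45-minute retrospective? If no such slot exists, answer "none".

Brynn free within 09:00–17:30: 10:00–10:45, 12:00–13:00, 13:15–14:30, 15:45–16:30, 16:45–17:00.
Brynn ∩ Ines: 10:00–10:45, 12:00–12:15, 12:45–13:00, 14:00–14:30, 15:45–16:30, 16:45–17:00.
Brynn ∩ Ines ∩ Callum: 14:15–14:30, 15:45–16:00.
Windows ≥ 45 min: (none).

none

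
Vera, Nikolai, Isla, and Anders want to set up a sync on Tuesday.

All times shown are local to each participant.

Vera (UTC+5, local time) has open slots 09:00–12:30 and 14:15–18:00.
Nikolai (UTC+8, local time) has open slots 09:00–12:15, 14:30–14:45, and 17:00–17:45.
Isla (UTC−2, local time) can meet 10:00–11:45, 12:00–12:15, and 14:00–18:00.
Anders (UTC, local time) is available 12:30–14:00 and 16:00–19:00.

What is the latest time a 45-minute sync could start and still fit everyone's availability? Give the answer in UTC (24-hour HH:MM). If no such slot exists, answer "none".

Vera → UTC: 04:00–07:30, 09:15–13:00.
Nikolai → UTC: 01:00–04:15, 06:30–06:45, 09:00–09:45.
Isla → UTC: 12:00–13:45, 14:00–14:15, 16:00–20:00.
Anders → UTC: 12:30–14:00, 16:00–19:00.
Vera ∩ Nikolai: 04:00–04:15, 06:30–06:45, 09:15–09:45.
Vera ∩ Nikolai ∩ Isla: (none).
Vera ∩ Nikolai ∩ Isla ∩ Anders: (none).
Windows ≥ 45 min: (none).

none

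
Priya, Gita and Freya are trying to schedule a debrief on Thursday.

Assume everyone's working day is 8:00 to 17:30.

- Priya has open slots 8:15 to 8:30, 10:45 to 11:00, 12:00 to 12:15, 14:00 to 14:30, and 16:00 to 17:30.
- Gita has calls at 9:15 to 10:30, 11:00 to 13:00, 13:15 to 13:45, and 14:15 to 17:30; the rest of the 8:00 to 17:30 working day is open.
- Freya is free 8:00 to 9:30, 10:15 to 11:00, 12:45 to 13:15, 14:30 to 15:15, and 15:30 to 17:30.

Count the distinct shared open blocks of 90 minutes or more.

Gita free within 08:00–17:30: 08:00–09:15, 10:30–11:00, 13:00–13:15, 13:45–14:15.
Priya ∩ Gita: 08:15–08:30, 10:45–11:00, 14:00–14:15.
Priya ∩ Gita ∩ Freya: 08:15–08:30, 10:45–11:00.
Windows ≥ 90 min: (none).
That's 0 windows.

0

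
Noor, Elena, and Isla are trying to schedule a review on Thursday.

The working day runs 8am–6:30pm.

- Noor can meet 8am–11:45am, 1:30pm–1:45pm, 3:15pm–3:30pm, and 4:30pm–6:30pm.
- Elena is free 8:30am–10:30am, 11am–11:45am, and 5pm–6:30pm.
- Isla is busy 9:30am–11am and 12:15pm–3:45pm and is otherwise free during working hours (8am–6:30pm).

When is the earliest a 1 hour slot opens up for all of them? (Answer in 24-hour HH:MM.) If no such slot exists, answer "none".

Isla free within 08:00–18:30: 08:00–09:30, 11:00–12:15, 15:45–18:30.
Noor ∩ Elena: 08:30–10:30, 11:00–11:45, 17:00–18:30.
Noor ∩ Elena ∩ Isla: 08:30–09:30, 11:00–11:45, 17:00–18:30.
Windows ≥ 60 min: 08:30–09:30, 17:00–18:30.
Earliest such window starts at 08:30.

08:30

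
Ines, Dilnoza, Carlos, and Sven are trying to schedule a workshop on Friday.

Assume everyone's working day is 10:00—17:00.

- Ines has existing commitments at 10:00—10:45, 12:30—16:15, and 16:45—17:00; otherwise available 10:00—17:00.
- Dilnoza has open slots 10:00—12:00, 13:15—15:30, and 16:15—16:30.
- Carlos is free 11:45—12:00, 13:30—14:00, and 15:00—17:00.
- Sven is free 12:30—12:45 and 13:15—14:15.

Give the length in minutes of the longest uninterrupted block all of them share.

0 minutes

Ines free within 10:00–17:00: 10:45–12:30, 16:15–16:45.
Ines ∩ Dilnoza: 10:45–12:00, 16:15–16:30.
Ines ∩ Dilnoza ∩ Carlos: 11:45–12:00, 16:15–16:30.
Ines ∩ Dilnoza ∩ Carlos ∩ Sven: (none).
No common window.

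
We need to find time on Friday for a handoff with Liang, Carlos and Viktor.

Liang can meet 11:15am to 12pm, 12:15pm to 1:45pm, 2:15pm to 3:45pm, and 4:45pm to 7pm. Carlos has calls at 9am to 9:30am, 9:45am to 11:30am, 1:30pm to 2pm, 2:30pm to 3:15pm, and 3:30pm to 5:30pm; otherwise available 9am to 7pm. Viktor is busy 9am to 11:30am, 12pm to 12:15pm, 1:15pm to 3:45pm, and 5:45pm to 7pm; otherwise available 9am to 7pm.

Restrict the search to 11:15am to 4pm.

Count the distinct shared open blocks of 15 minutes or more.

2

Carlos free within 09:00–19:00: 09:30–09:45, 11:30–13:30, 14:00–14:30, 15:15–15:30, 17:30–19:00.
Viktor free within 09:00–19:00: 11:30–12:00, 12:15–13:15, 15:45–17:45.
Liang ∩ Carlos: 11:30–12:00, 12:15–13:30, 14:15–14:30, 15:15–15:30, 17:30–19:00.
Liang ∩ Carlos ∩ Viktor: 11:30–12:00, 12:15–13:15, 17:30–17:45.
Restricted to 11:15–16:00: 11:30–12:00, 12:15–13:15.
Windows ≥ 15 min: 11:30–12:00, 12:15–13:15.
That's 2 windows.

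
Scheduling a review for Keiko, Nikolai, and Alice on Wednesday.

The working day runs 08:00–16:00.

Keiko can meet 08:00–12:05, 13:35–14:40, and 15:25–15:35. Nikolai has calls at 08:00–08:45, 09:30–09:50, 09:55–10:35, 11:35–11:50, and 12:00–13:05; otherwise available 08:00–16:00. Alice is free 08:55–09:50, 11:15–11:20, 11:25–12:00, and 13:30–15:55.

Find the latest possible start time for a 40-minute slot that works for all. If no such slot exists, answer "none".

14:00

Nikolai free within 08:00–16:00: 08:45–09:30, 09:50–09:55, 10:35–11:35, 11:50–12:00, 13:05–16:00.
Keiko ∩ Nikolai: 08:45–09:30, 09:50–09:55, 10:35–11:35, 11:50–12:00, 13:35–14:40, 15:25–15:35.
Keiko ∩ Nikolai ∩ Alice: 08:55–09:30, 11:15–11:20, 11:25–11:35, 11:50–12:00, 13:35–14:40, 15:25–15:35.
Windows ≥ 40 min: 13:35–14:40.
Latest start in the last window 13:35–14:40 is 14:40 − 40 min = 14:00.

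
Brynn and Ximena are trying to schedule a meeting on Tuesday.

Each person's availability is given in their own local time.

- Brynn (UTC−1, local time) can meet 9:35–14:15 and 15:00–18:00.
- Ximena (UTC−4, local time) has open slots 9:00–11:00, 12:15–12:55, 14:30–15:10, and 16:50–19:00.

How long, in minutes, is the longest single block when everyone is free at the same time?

120 minutes

Brynn → UTC: 10:35–15:15, 16:00–19:00.
Ximena → UTC: 13:00–15:00, 16:15–16:55, 18:30–19:10, 20:50–23:00.
Brynn ∩ Ximena: 13:00–15:00, 16:15–16:55, 18:30–19:00.
Common window lengths: 120, 40, 30 min; longest is 120.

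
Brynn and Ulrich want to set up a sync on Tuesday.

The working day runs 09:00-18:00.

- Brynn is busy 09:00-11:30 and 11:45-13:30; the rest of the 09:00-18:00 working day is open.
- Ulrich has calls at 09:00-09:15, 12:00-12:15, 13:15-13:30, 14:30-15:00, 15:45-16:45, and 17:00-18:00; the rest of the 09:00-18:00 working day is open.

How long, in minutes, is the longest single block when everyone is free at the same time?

Brynn free within 09:00–18:00: 11:30–11:45, 13:30–18:00.
Ulrich free within 09:00–18:00: 09:15–12:00, 12:15–13:15, 13:30–14:30, 15:00–15:45, 16:45–17:00.
Brynn ∩ Ulrich: 11:30–11:45, 13:30–14:30, 15:00–15:45, 16:45–17:00.
Common window lengths: 15, 60, 45, 15 min; longest is 60.

60 minutes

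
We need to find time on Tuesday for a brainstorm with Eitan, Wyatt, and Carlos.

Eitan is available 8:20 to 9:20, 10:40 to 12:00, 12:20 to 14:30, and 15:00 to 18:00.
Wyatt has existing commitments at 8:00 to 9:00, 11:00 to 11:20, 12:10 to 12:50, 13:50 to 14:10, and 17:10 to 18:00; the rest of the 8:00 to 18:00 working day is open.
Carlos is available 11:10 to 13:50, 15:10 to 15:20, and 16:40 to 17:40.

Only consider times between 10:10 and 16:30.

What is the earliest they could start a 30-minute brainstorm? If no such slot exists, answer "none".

11:20

Wyatt free within 08:00–18:00: 09:00–11:00, 11:20–12:10, 12:50–13:50, 14:10–17:10.
Eitan ∩ Wyatt: 09:00–09:20, 10:40–11:00, 11:20–12:00, 12:50–13:50, 14:10–14:30, 15:00–17:10.
Eitan ∩ Wyatt ∩ Carlos: 11:20–12:00, 12:50–13:50, 15:10–15:20, 16:40–17:10.
Restricted to 10:10–16:30: 11:20–12:00, 12:50–13:50, 15:10–15:20.
Windows ≥ 30 min: 11:20–12:00, 12:50–13:50.
Earliest such window starts at 11:20.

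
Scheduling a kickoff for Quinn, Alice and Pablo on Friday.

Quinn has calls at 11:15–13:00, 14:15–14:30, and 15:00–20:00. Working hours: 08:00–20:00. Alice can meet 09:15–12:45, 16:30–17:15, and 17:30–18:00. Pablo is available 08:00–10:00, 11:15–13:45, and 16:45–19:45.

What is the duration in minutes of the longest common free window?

Quinn free within 08:00–20:00: 08:00–11:15, 13:00–14:15, 14:30–15:00.
Quinn ∩ Alice: 09:15–11:15.
Quinn ∩ Alice ∩ Pablo: 09:15–10:00.
Single common window of 45 minutes.

45 minutes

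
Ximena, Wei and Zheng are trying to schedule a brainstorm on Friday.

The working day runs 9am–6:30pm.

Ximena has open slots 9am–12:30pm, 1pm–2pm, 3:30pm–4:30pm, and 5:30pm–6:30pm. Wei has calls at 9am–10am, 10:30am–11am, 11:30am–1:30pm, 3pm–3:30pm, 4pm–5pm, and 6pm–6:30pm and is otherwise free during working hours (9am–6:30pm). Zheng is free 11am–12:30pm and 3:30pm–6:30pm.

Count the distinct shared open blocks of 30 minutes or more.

Wei free within 09:00–18:30: 10:00–10:30, 11:00–11:30, 13:30–15:00, 15:30–16:00, 17:00–18:00.
Ximena ∩ Wei: 10:00–10:30, 11:00–11:30, 13:30–14:00, 15:30–16:00, 17:30–18:00.
Ximena ∩ Wei ∩ Zheng: 11:00–11:30, 15:30–16:00, 17:30–18:00.
Windows ≥ 30 min: 11:00–11:30, 15:30–16:00, 17:30–18:00.
That's 3 windows.

3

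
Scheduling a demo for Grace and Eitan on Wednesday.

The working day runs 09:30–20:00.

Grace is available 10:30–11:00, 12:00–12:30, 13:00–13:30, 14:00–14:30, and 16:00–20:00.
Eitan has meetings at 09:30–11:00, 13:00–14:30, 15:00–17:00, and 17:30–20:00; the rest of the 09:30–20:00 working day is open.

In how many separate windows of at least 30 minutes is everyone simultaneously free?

Eitan free within 09:30–20:00: 11:00–13:00, 14:30–15:00, 17:00–17:30.
Grace ∩ Eitan: 12:00–12:30, 17:00–17:30.
Windows ≥ 30 min: 12:00–12:30, 17:00–17:30.
That's 2 windows.

2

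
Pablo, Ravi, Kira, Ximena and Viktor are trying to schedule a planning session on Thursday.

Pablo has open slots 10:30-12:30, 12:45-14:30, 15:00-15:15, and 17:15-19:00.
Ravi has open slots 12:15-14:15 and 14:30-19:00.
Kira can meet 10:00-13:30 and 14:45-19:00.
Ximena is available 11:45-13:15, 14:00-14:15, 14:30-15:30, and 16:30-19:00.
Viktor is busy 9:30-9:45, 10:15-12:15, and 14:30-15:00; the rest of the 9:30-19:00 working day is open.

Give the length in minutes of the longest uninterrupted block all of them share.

Viktor free within 09:30–19:00: 09:45–10:15, 12:15–14:30, 15:00–19:00.
Pablo ∩ Ravi: 12:15–12:30, 12:45–14:15, 15:00–15:15, 17:15–19:00.
Pablo ∩ Ravi ∩ Kira: 12:15–12:30, 12:45–13:30, 15:00–15:15, 17:15–19:00.
Pablo ∩ Ravi ∩ Kira ∩ Ximena: 12:15–12:30, 12:45–13:15, 15:00–15:15, 17:15–19:00.
Pablo ∩ Ravi ∩ Kira ∩ Ximena ∩ Viktor: 12:15–12:30, 12:45–13:15, 15:00–15:15, 17:15–19:00.
Common window lengths: 15, 30, 15, 105 min; longest is 105.

105 minutes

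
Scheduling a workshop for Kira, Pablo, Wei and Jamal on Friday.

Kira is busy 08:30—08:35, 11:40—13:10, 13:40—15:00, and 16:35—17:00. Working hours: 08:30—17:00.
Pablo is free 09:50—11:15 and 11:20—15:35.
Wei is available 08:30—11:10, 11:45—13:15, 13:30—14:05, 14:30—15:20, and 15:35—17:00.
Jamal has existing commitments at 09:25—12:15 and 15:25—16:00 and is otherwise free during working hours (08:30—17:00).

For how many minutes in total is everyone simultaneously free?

Kira free within 08:30–17:00: 08:35–11:40, 13:10–13:40, 15:00–16:35.
Jamal free within 08:30–17:00: 08:30–09:25, 12:15–15:25, 16:00–17:00.
Kira ∩ Pablo: 09:50–11:15, 11:20–11:40, 13:10–13:40, 15:00–15:35.
Kira ∩ Pablo ∩ Wei: 09:50–11:10, 13:10–13:15, 13:30–13:40, 15:00–15:20.
Kira ∩ Pablo ∩ Wei ∩ Jamal: 13:10–13:15, 13:30–13:40, 15:00–15:20.
Total common minutes: 5 + 10 + 20 = 35.

35 minutes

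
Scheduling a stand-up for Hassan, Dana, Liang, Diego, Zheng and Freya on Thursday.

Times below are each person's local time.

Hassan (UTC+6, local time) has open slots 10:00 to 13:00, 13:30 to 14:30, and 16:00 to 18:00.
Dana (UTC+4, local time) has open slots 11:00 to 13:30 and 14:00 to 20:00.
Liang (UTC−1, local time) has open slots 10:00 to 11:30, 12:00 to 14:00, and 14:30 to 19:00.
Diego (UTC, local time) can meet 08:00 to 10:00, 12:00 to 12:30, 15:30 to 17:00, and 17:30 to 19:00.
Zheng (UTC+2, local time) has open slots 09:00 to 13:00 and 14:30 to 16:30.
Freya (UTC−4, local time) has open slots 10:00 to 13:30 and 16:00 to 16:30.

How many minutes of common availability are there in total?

Hassan → UTC: 04:00–07:00, 07:30–08:30, 10:00–12:00.
Dana → UTC: 07:00–09:30, 10:00–16:00.
Liang → UTC: 11:00–12:30, 13:00–15:00, 15:30–20:00.
Diego → UTC: 08:00–10:00, 12:00–12:30, 15:30–17:00, 17:30–19:00.
Zheng → UTC: 07:00–11:00, 12:30–14:30.
Freya → UTC: 14:00–17:30, 20:00–20:30.
Hassan ∩ Dana: 07:30–08:30, 10:00–12:00.
Hassan ∩ Dana ∩ Liang: 11:00–12:00.
Hassan ∩ Dana ∩ Liang ∩ Diego: (none).
Hassan ∩ Dana ∩ Liang ∩ Diego ∩ Zheng: (none).
Hassan ∩ Dana ∩ Liang ∩ Diego ∩ Zheng ∩ Freya: (none).
Total common minutes: 0.

0 minutes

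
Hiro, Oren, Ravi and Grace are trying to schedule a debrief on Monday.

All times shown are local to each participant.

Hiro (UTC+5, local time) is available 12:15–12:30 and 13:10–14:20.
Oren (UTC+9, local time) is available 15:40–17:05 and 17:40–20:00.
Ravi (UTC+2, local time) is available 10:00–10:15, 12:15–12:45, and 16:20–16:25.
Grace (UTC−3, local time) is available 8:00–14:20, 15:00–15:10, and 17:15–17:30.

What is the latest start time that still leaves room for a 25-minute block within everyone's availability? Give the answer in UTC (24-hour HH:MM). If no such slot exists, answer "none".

none

Hiro → UTC: 07:15–07:30, 08:10–09:20.
Oren → UTC: 06:40–08:05, 08:40–11:00.
Ravi → UTC: 08:00–08:15, 10:15–10:45, 14:20–14:25.
Grace → UTC: 11:00–17:20, 18:00–18:10, 20:15–20:30.
Hiro ∩ Oren: 07:15–07:30, 08:40–09:20.
Hiro ∩ Oren ∩ Ravi: (none).
Hiro ∩ Oren ∩ Ravi ∩ Grace: (none).
Windows ≥ 25 min: (none).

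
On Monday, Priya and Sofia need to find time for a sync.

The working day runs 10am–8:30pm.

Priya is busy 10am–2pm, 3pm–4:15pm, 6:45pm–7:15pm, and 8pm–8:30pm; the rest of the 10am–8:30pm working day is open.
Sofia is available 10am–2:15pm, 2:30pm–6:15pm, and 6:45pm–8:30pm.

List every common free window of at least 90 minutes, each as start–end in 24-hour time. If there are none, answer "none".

Priya free within 10:00–20:30: 14:00–15:00, 16:15–18:45, 19:15–20:00.
Priya ∩ Sofia: 14:00–14:15, 14:30–15:00, 16:15–18:15, 19:15–20:00.
Windows ≥ 90 min: 16:15–18:15.

16:15–18:15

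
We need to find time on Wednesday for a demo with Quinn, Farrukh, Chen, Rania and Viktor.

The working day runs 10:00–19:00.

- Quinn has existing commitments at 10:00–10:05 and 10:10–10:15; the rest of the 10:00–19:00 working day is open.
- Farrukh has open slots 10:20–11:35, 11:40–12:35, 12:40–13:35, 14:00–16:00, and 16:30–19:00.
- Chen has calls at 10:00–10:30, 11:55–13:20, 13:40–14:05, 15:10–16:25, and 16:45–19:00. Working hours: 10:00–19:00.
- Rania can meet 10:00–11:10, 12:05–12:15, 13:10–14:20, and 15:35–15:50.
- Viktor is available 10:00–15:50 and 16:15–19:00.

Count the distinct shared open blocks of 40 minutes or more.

1

Quinn free within 10:00–19:00: 10:05–10:10, 10:15–19:00.
Chen free within 10:00–19:00: 10:30–11:55, 13:20–13:40, 14:05–15:10, 16:25–16:45.
Quinn ∩ Farrukh: 10:20–11:35, 11:40–12:35, 12:40–13:35, 14:00–16:00, 16:30–19:00.
Quinn ∩ Farrukh ∩ Chen: 10:30–11:35, 11:40–11:55, 13:20–13:35, 14:05–15:10, 16:30–16:45.
Quinn ∩ Farrukh ∩ Chen ∩ Rania: 10:30–11:10, 13:20–13:35, 14:05–14:20.
Quinn ∩ Farrukh ∩ Chen ∩ Rania ∩ Viktor: 10:30–11:10, 13:20–13:35, 14:05–14:20.
Windows ≥ 40 min: 10:30–11:10.
That's 1 window.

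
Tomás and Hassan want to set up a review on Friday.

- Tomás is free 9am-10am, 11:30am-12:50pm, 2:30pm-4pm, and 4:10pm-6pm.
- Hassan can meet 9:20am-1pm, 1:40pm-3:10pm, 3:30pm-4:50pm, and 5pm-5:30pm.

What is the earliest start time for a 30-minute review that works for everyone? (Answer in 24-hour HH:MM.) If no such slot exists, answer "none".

09:20

Tomás ∩ Hassan: 09:20–10:00, 11:30–12:50, 14:30–15:10, 15:30–16:00, 16:10–16:50, 17:00–17:30.
Windows ≥ 30 min: 09:20–10:00, 11:30–12:50, 14:30–15:10, 15:30–16:00, 16:10–16:50, 17:00–17:30.
Earliest such window starts at 09:20.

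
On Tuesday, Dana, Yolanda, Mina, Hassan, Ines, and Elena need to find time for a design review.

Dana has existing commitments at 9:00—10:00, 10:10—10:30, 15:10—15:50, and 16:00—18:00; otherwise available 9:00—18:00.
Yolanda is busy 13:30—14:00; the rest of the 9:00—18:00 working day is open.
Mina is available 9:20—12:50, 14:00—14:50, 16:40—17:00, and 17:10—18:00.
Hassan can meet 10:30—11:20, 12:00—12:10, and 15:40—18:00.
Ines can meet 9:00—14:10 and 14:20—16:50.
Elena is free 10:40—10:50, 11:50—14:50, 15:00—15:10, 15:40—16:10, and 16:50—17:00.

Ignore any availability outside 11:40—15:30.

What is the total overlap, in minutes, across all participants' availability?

Dana free within 09:00–18:00: 10:00–10:10, 10:30–15:10, 15:50–16:00.
Yolanda free within 09:00–18:00: 09:00–13:30, 14:00–18:00.
Dana ∩ Yolanda: 10:00–10:10, 10:30–13:30, 14:00–15:10, 15:50–16:00.
Dana ∩ Yolanda ∩ Mina: 10:00–10:10, 10:30–12:50, 14:00–14:50.
Dana ∩ Yolanda ∩ Mina ∩ Hassan: 10:30–11:20, 12:00–12:10.
Dana ∩ Yolanda ∩ Mina ∩ Hassan ∩ Ines: 10:30–11:20, 12:00–12:10.
Dana ∩ Yolanda ∩ Mina ∩ Hassan ∩ Ines ∩ Elena: 10:40–10:50, 12:00–12:10.
Restricted to 11:40–15:30: 12:00–12:10.
Total common minutes: 10.

10 minutes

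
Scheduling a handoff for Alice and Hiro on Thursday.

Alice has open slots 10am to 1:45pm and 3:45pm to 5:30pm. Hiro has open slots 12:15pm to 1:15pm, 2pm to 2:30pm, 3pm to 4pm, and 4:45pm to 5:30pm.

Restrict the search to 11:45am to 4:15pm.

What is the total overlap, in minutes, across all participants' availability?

Alice ∩ Hiro: 12:15–13:15, 15:45–16:00, 16:45–17:30.
Restricted to 11:45–16:15: 12:15–13:15, 15:45–16:00.
Total common minutes: 60 + 15 = 75.

75 minutes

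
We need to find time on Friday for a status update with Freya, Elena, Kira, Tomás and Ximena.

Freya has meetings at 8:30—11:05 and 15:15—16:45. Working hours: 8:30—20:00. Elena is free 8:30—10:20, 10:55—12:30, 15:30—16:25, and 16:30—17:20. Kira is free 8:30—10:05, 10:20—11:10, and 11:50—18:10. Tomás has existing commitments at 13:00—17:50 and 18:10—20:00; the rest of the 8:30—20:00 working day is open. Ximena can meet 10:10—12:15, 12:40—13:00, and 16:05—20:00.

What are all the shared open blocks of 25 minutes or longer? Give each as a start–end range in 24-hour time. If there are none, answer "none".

11:50–12:15

Freya free within 08:30–20:00: 11:05–15:15, 16:45–20:00.
Tomás free within 08:30–20:00: 08:30–13:00, 17:50–18:10.
Freya ∩ Elena: 11:05–12:30, 16:45–17:20.
Freya ∩ Elena ∩ Kira: 11:05–11:10, 11:50–12:30, 16:45–17:20.
Freya ∩ Elena ∩ Kira ∩ Tomás: 11:05–11:10, 11:50–12:30.
Freya ∩ Elena ∩ Kira ∩ Tomás ∩ Ximena: 11:05–11:10, 11:50–12:15.
Windows ≥ 25 min: 11:50–12:15.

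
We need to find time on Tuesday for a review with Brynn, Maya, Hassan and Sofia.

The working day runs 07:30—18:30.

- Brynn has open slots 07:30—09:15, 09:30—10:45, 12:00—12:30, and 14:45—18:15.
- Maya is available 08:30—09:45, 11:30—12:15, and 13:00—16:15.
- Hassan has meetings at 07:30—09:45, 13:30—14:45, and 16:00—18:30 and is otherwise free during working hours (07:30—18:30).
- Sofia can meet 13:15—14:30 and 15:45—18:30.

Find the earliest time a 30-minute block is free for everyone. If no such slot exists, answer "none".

Hassan free within 07:30–18:30: 09:45–13:30, 14:45–16:00.
Brynn ∩ Maya: 08:30–09:15, 09:30–09:45, 12:00–12:15, 14:45–16:15.
Brynn ∩ Maya ∩ Hassan: 12:00–12:15, 14:45–16:00.
Brynn ∩ Maya ∩ Hassan ∩ Sofia: 15:45–16:00.
Windows ≥ 30 min: (none).

none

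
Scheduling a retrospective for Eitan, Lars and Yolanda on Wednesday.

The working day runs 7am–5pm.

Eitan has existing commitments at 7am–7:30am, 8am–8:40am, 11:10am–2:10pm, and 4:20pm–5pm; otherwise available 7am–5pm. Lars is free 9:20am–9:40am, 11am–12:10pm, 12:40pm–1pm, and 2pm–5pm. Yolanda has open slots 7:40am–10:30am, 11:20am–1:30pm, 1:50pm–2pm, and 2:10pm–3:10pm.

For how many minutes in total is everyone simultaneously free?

80 minutes

Eitan free within 07:00–17:00: 07:30–08:00, 08:40–11:10, 14:10–16:20.
Eitan ∩ Lars: 09:20–09:40, 11:00–11:10, 14:10–16:20.
Eitan ∩ Lars ∩ Yolanda: 09:20–09:40, 14:10–15:10.
Total common minutes: 20 + 60 = 80.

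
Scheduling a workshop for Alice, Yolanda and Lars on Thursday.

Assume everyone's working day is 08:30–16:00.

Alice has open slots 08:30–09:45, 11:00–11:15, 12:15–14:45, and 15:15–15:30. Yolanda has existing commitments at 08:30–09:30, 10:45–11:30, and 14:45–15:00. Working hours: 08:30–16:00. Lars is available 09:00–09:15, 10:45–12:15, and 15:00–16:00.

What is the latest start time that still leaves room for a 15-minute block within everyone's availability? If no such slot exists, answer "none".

15:15

Yolanda free within 08:30–16:00: 09:30–10:45, 11:30–14:45, 15:00–16:00.
Alice ∩ Yolanda: 09:30–09:45, 12:15–14:45, 15:15–15:30.
Alice ∩ Yolanda ∩ Lars: 15:15–15:30.
Windows ≥ 15 min: 15:15–15:30.
Latest start in the last window 15:15–15:30 is 15:30 − 15 min = 15:15.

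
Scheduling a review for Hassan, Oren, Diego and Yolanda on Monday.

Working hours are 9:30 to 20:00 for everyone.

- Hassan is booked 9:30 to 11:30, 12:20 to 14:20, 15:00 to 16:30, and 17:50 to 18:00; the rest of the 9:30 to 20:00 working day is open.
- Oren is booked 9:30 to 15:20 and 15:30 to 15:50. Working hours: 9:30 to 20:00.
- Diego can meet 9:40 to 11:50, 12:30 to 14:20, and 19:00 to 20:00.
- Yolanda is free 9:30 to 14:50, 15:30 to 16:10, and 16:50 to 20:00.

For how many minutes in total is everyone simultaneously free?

60 minutes

Hassan free within 09:30–20:00: 11:30–12:20, 14:20–15:00, 16:30–17:50, 18:00–20:00.
Oren free within 09:30–20:00: 15:20–15:30, 15:50–20:00.
Hassan ∩ Oren: 16:30–17:50, 18:00–20:00.
Hassan ∩ Oren ∩ Diego: 19:00–20:00.
Hassan ∩ Oren ∩ Diego ∩ Yolanda: 19:00–20:00.
Total common minutes: 60.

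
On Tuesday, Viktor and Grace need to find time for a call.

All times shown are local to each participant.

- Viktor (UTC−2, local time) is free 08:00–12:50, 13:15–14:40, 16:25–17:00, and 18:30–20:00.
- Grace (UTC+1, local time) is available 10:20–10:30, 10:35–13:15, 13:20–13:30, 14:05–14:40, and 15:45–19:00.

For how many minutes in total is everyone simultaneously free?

Viktor → UTC: 10:00–14:50, 15:15–16:40, 18:25–19:00, 20:30–22:00.
Grace → UTC: 09:20–09:30, 09:35–12:15, 12:20–12:30, 13:05–13:40, 14:45–18:00.
Viktor ∩ Grace: 10:00–12:15, 12:20–12:30, 13:05–13:40, 14:45–14:50, 15:15–16:40.
Total common minutes: 135 + 10 + 35 + 5 + 85 = 270.

270 minutes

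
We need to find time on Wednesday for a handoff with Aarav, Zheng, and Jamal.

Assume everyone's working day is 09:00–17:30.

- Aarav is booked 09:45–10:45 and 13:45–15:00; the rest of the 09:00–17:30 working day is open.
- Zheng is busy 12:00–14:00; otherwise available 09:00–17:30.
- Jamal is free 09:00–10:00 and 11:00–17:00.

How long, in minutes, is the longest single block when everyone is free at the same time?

Aarav free within 09:00–17:30: 09:00–09:45, 10:45–13:45, 15:00–17:30.
Zheng free within 09:00–17:30: 09:00–12:00, 14:00–17:30.
Aarav ∩ Zheng: 09:00–09:45, 10:45–12:00, 15:00–17:30.
Aarav ∩ Zheng ∩ Jamal: 09:00–09:45, 11:00–12:00, 15:00–17:00.
Common window lengths: 45, 60, 120 min; longest is 120.

120 minutes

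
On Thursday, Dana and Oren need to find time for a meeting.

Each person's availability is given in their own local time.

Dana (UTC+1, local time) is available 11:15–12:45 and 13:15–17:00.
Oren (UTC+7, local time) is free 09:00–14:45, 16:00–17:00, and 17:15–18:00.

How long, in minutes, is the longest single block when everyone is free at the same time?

Dana → UTC: 10:15–11:45, 12:15–16:00.
Oren → UTC: 02:00–07:45, 09:00–10:00, 10:15–11:00.
Dana ∩ Oren: 10:15–11:00.
Single common window of 45 minutes.

45 minutes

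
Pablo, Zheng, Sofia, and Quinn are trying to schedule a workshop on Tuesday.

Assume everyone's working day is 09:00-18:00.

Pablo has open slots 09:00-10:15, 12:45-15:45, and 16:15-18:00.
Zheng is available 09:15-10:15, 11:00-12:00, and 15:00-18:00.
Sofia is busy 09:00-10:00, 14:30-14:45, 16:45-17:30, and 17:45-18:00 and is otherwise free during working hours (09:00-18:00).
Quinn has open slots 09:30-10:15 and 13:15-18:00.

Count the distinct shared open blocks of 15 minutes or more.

4

Sofia free within 09:00–18:00: 10:00–14:30, 14:45–16:45, 17:30–17:45.
Pablo ∩ Zheng: 09:15–10:15, 15:00–15:45, 16:15–18:00.
Pablo ∩ Zheng ∩ Sofia: 10:00–10:15, 15:00–15:45, 16:15–16:45, 17:30–17:45.
Pablo ∩ Zheng ∩ Sofia ∩ Quinn: 10:00–10:15, 15:00–15:45, 16:15–16:45, 17:30–17:45.
Windows ≥ 15 min: 10:00–10:15, 15:00–15:45, 16:15–16:45, 17:30–17:45.
That's 4 windows.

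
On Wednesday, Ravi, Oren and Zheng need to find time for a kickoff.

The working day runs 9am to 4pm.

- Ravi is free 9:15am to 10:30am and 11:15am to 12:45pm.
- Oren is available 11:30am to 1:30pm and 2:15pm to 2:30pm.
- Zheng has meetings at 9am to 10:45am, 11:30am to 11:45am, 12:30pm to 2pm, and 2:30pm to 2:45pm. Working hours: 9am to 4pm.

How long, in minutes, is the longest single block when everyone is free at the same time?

45 minutes

Zheng free within 09:00–16:00: 10:45–11:30, 11:45–12:30, 14:00–14:30, 14:45–16:00.
Ravi ∩ Oren: 11:30–12:45.
Ravi ∩ Oren ∩ Zheng: 11:45–12:30.
Single common window of 45 minutes.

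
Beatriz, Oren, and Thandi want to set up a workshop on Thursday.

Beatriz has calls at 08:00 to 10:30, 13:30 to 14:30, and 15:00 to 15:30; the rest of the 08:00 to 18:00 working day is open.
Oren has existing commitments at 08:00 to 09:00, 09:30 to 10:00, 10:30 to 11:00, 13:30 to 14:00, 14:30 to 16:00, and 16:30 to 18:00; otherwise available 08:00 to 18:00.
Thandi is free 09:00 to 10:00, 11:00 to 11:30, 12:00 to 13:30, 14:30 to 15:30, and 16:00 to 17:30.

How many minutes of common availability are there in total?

Beatriz free within 08:00–18:00: 10:30–13:30, 14:30–15:00, 15:30–18:00.
Oren free within 08:00–18:00: 09:00–09:30, 10:00–10:30, 11:00–13:30, 14:00–14:30, 16:00–16:30.
Beatriz ∩ Oren: 11:00–13:30, 16:00–16:30.
Beatriz ∩ Oren ∩ Thandi: 11:00–11:30, 12:00–13:30, 16:00–16:30.
Total common minutes: 30 + 90 + 30 = 150.

150 minutes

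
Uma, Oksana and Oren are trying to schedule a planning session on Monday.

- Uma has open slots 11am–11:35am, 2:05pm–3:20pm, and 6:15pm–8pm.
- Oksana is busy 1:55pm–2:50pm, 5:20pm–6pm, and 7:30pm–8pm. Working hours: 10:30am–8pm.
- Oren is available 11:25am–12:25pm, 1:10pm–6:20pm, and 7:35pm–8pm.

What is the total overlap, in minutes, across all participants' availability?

45 minutes

Oksana free within 10:30–20:00: 10:30–13:55, 14:50–17:20, 18:00–19:30.
Uma ∩ Oksana: 11:00–11:35, 14:50–15:20, 18:15–19:30.
Uma ∩ Oksana ∩ Oren: 11:25–11:35, 14:50–15:20, 18:15–18:20.
Total common minutes: 10 + 30 + 5 = 45.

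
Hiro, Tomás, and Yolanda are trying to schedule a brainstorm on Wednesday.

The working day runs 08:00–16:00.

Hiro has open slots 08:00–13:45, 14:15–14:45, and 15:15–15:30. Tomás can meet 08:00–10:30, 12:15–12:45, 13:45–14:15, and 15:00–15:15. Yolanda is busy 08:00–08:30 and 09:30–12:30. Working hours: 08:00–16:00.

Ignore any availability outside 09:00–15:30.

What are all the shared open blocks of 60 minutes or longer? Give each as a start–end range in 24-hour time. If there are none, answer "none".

Yolanda free within 08:00–16:00: 08:30–09:30, 12:30–16:00.
Hiro ∩ Tomás: 08:00–10:30, 12:15–12:45.
Hiro ∩ Tomás ∩ Yolanda: 08:30–09:30, 12:30–12:45.
Restricted to 09:00–15:30: 09:00–09:30, 12:30–12:45.
Windows ≥ 60 min: (none).

none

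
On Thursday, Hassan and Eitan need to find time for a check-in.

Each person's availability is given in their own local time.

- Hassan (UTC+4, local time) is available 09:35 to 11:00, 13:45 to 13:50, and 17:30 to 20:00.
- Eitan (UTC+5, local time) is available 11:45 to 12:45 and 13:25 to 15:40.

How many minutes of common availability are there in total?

20 minutes

Hassan → UTC: 05:35–07:00, 09:45–09:50, 13:30–16:00.
Eitan → UTC: 06:45–07:45, 08:25–10:40.
Hassan ∩ Eitan: 06:45–07:00, 09:45–09:50.
Total common minutes: 15 + 5 = 20.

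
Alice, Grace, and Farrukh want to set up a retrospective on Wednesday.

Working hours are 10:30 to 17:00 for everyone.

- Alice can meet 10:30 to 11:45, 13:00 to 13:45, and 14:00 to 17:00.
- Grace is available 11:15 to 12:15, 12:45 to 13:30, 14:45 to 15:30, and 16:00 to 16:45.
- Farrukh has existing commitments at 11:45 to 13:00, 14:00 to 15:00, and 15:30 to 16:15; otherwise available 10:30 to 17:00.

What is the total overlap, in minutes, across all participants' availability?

Farrukh free within 10:30–17:00: 10:30–11:45, 13:00–14:00, 15:00–15:30, 16:15–17:00.
Alice ∩ Grace: 11:15–11:45, 13:00–13:30, 14:45–15:30, 16:00–16:45.
Alice ∩ Grace ∩ Farrukh: 11:15–11:45, 13:00–13:30, 15:00–15:30, 16:15–16:45.
Total common minutes: 30 + 30 + 30 + 30 = 120.

120 minutes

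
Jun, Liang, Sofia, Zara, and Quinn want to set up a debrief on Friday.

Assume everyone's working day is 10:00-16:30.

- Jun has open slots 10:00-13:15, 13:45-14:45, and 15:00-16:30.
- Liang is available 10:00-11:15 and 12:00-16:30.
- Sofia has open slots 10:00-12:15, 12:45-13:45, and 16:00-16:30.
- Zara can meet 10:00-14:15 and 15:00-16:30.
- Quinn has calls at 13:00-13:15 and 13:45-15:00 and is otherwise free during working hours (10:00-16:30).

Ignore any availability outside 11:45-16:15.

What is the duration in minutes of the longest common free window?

Quinn free within 10:00–16:30: 10:00–13:00, 13:15–13:45, 15:00–16:30.
Jun ∩ Liang: 10:00–11:15, 12:00–13:15, 13:45–14:45, 15:00–16:30.
Jun ∩ Liang ∩ Sofia: 10:00–11:15, 12:00–12:15, 12:45–13:15, 16:00–16:30.
Jun ∩ Liang ∩ Sofia ∩ Zara: 10:00–11:15, 12:00–12:15, 12:45–13:15, 16:00–16:30.
Jun ∩ Liang ∩ Sofia ∩ Zara ∩ Quinn: 10:00–11:15, 12:00–12:15, 12:45–13:00, 16:00–16:30.
Restricted to 11:45–16:15: 12:00–12:15, 12:45–13:00, 16:00–16:15.
Common window lengths: 15, 15, 15 min; longest is 15.

15 minutes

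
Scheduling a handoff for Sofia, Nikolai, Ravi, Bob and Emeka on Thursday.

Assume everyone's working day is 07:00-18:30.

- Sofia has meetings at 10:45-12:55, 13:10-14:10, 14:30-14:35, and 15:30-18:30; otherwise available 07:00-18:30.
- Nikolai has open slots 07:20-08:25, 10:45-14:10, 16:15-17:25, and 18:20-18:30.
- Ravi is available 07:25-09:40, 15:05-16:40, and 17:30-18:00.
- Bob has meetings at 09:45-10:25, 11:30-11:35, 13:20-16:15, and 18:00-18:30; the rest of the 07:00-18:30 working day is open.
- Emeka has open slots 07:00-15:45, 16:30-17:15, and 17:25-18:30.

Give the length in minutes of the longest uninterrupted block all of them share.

60 minutes

Sofia free within 07:00–18:30: 07:00–10:45, 12:55–13:10, 14:10–14:30, 14:35–15:30.
Bob free within 07:00–18:30: 07:00–09:45, 10:25–11:30, 11:35–13:20, 16:15–18:00.
Sofia ∩ Nikolai: 07:20–08:25, 12:55–13:10.
Sofia ∩ Nikolai ∩ Ravi: 07:25–08:25.
Sofia ∩ Nikolai ∩ Ravi ∩ Bob: 07:25–08:25.
Sofia ∩ Nikolai ∩ Ravi ∩ Bob ∩ Emeka: 07:25–08:25.
Single common window of 60 minutes.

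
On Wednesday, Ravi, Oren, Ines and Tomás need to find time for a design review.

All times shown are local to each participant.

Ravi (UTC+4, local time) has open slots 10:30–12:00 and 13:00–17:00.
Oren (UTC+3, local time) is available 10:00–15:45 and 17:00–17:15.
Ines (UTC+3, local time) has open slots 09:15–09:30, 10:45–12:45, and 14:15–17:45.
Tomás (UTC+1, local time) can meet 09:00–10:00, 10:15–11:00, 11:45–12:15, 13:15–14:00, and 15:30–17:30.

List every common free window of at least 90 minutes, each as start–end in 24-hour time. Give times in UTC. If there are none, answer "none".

Ravi → UTC: 06:30–08:00, 09:00–13:00.
Oren → UTC: 07:00–12:45, 14:00–14:15.
Ines → UTC: 06:15–06:30, 07:45–09:45, 11:15–14:45.
Tomás → UTC: 08:00–09:00, 09:15–10:00, 10:45–11:15, 12:15–13:00, 14:30–16:30.
Ravi ∩ Oren: 07:00–08:00, 09:00–12:45.
Ravi ∩ Oren ∩ Ines: 07:45–08:00, 09:00–09:45, 11:15–12:45.
Ravi ∩ Oren ∩ Ines ∩ Tomás: 09:15–09:45, 12:15–12:45.
Windows ≥ 90 min: (none).

none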